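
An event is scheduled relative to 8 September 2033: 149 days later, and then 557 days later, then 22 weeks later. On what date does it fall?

January 16, 2036

Advancing 149 days from September 8, 2033:
September has 30 days, so 30 − 8 = 22 days remain after September 8, 2033; 149 − 22 = 127 left.
October 2033 has 31 days: 127 − 31 = 96 left.
November 2033 has 30 days: 96 − 30 = 66 left.
December 2033 has 31 days: 66 − 31 = 35 left.
January 2034 has 31 days: 35 − 31 = 4 left.
4 days into February 2034 → February 4, 2034.
Adding 557 days from February 4, 2034:
February has 28 days, so 28 − 4 = 24 days remain after February 4, 2034; 557 − 24 = 533 left.
March 2034 has 31 days: 533 − 31 = 502 left.
April 2034 has 30 days: 502 − 30 = 472 left.
May 2034 has 31 days: 472 − 31 = 441 left.
June 2034 has 30 days: 441 − 30 = 411 left.
July 2034 has 31 days: 411 − 31 = 380 left.
August 2034 has 31 days: 380 − 31 = 349 left.
September 2034 has 30 days: 349 − 30 = 319 left.
October 2034 has 31 days: 319 − 31 = 288 left.
November 2034 has 30 days: 288 − 30 = 258 left.
December 2034 has 31 days: 258 − 31 = 227 left.
January 2035 has 31 days: 227 − 31 = 196 left.
February 2035 has 28 days (2035 is not a leap year): 196 − 28 = 168 left.
March 2035 has 31 days: 168 − 31 = 137 left.
April 2035 has 30 days: 137 − 30 = 107 left.
May 2035 has 31 days: 107 − 31 = 76 left.
June 2035 has 30 days: 76 − 30 = 46 left.
July 2035 has 31 days: 46 − 31 = 15 left.
15 days into August 2035 → August 15, 2035.
Counting forward 22 weeks (= 154 days) from August 15, 2035:
August has 31 days, so 31 − 15 = 16 days remain after August 15, 2035; 154 − 16 = 138 left.
September 2035 has 30 days: 138 − 30 = 108 left.
October 2035 has 31 days: 108 − 31 = 77 left.
November 2035 has 30 days: 77 − 30 = 47 left.
December 2035 has 31 days: 47 − 31 = 16 left.
16 days into January 2036 → January 16, 2036.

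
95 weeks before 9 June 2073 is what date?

Subtracting 95 weeks = 665 days from June 9, 2073.
Going back 9 days from June 9, 2073 reaches the end of the previous month; 665 − 9 = 656 left.
May 2073 has 31 days: 656 − 31 = 625 left.
April 2073 has 30 days: 625 − 30 = 595 left.
March 2073 has 31 days: 595 − 31 = 564 left.
February 2073 has 28 days (2073 is not a leap year): 564 − 28 = 536 left.
January 2073 has 31 days: 536 − 31 = 505 left.
December 2072 has 31 days: 505 − 31 = 474 left.
November 2072 has 30 days: 474 − 30 = 444 left.
October 2072 has 31 days: 444 − 31 = 413 left.
September 2072 has 30 days: 413 − 30 = 383 left.
August 2072 has 31 days: 383 − 31 = 352 left.
July 2072 has 31 days: 352 − 31 = 321 left.
June 2072 has 30 days: 321 − 30 = 291 left.
May 2072 has 31 days: 291 − 31 = 260 left.
April 2072 has 30 days: 260 − 30 = 230 left.
March 2072 has 31 days: 230 − 31 = 199 left.
February 2072 has 29 days (2072 is a leap year): 199 − 29 = 170 left.
January 2072 has 31 days: 170 − 31 = 139 left.
December 2071 has 31 days: 139 − 31 = 108 left.
November 2071 has 30 days: 108 − 30 = 78 left.
October 2071 has 31 days: 78 − 31 = 47 left.
September 2071 has 30 days: 47 − 30 = 17 left.
August 2071 has 31 days; 31 − 17 = 14 → August 14, 2071.

August 14, 2071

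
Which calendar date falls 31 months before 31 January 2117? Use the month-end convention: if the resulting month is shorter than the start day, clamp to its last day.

Counting back 31 months from January 31, 2117.
month 1 − 31 = -30, which is month 6 of year 2114 → June 2114.
June 2114 has only 30 days and the start was day 31, so the date clamps to June 30, 2114.

June 30, 2114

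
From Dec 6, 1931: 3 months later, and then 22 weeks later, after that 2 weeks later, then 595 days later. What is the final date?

April 8, 1934

Counting forward 3 months from December 6, 1931:
month 12 + 3 = 15, which is month 3 of year 1932 → March 1932.
Day 6 is valid in March, giving March 6, 1932.
Advancing 22 weeks (= 154 days) from March 6, 1932:
March has 31 days, so 31 − 6 = 25 days remain after March 6, 1932; 154 − 25 = 129 left.
April 1932 has 30 days: 129 − 30 = 99 left.
May 1932 has 31 days: 99 − 31 = 68 left.
June 1932 has 30 days: 68 − 30 = 38 left.
July 1932 has 31 days: 38 − 31 = 7 left.
7 days into August 1932 → August 7, 1932.
Advancing 2 weeks (= 14 days) from August 7, 1932:
August has 31 days; 7 + 14 = 21, still in August.
Advancing 595 days from August 21, 1932:
August has 31 days, so 31 − 21 = 10 days remain after August 21, 1932; 595 − 10 = 585 left.
September 1932 has 30 days: 585 − 30 = 555 left.
October 1932 has 31 days: 555 − 31 = 524 left.
November 1932 has 30 days: 524 − 30 = 494 left.
December 1932 has 31 days: 494 − 31 = 463 left.
January 1933 has 31 days: 463 − 31 = 432 left.
February 1933 has 28 days (1933 is not a leap year): 432 − 28 = 404 left.
March 1933 has 31 days: 404 − 31 = 373 left.
April 1933 has 30 days: 373 − 30 = 343 left.
May 1933 has 31 days: 343 − 31 = 312 left.
June 1933 has 30 days: 312 − 30 = 282 left.
July 1933 has 31 days: 282 − 31 = 251 left.
August 1933 has 31 days: 251 − 31 = 220 left.
September 1933 has 30 days: 220 − 30 = 190 left.
October 1933 has 31 days: 190 − 31 = 159 left.
November 1933 has 30 days: 159 − 30 = 129 left.
December 1933 has 31 days: 129 − 31 = 98 left.
January 1934 has 31 days: 98 − 31 = 67 left.
February 1934 has 28 days (1934 is not a leap year): 67 − 28 = 39 left.
March 1934 has 31 days: 39 − 31 = 8 left.
8 days into April 1934 → April 8, 1934.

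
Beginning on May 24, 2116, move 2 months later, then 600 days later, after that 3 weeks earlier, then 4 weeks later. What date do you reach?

March 23, 2118

Adding 2 months from May 24, 2116:
month 5 + 2 = 7 → July 2116.
Day 24 is valid in July, giving July 24, 2116.
Counting forward 600 days from July 24, 2116:
July has 31 days, so 31 − 24 = 7 days remain after July 24, 2116; 600 − 7 = 593 left.
August 2116 has 31 days: 593 − 31 = 562 left.
September 2116 has 30 days: 562 − 30 = 532 left.
October 2116 has 31 days: 532 − 31 = 501 left.
November 2116 has 30 days: 501 − 30 = 471 left.
December 2116 has 31 days: 471 − 31 = 440 left.
January 2117 has 31 days: 440 − 31 = 409 left.
February 2117 has 28 days (2117 is not a leap year): 409 − 28 = 381 left.
March 2117 has 31 days: 381 − 31 = 350 left.
April 2117 has 30 days: 350 − 30 = 320 left.
May 2117 has 31 days: 320 − 31 = 289 left.
June 2117 has 30 days: 289 − 30 = 259 left.
July 2117 has 31 days: 259 − 31 = 228 left.
August 2117 has 31 days: 228 − 31 = 197 left.
September 2117 has 30 days: 197 − 30 = 167 left.
October 2117 has 31 days: 167 − 31 = 136 left.
November 2117 has 30 days: 136 − 30 = 106 left.
December 2117 has 31 days: 106 − 31 = 75 left.
January 2118 has 31 days: 75 − 31 = 44 left.
February 2118 has 28 days (2118 is not a leap year): 44 − 28 = 16 left.
16 days into March 2118 → March 16, 2118.
Going back 3 weeks (= 21 days) from March 16, 2118:
Going back 16 days from March 16, 2118 reaches the end of the previous month; 21 − 16 = 5 left.
February 2118 has 28 days; 28 − 5 = 23 → February 23, 2118.
Counting forward 4 weeks (= 28 days) from February 23, 2118:
February has 28 days, so 28 − 23 = 5 days remain after February 23, 2118; 28 − 5 = 23 left.
23 days into March 2118 → March 23, 2118.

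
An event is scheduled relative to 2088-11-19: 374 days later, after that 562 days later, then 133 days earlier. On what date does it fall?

Advancing 374 days from November 19, 2088:
November has 30 days, so 30 − 19 = 11 days remain after November 19, 2088; 374 − 11 = 363 left.
December 2088 has 31 days: 363 − 31 = 332 left.
January 2089 has 31 days: 332 − 31 = 301 left.
February 2089 has 28 days (2089 is not a leap year): 301 − 28 = 273 left.
March 2089 has 31 days: 273 − 31 = 242 left.
April 2089 has 30 days: 242 − 30 = 212 left.
May 2089 has 31 days: 212 − 31 = 181 left.
June 2089 has 30 days: 181 − 30 = 151 left.
July 2089 has 31 days: 151 − 31 = 120 left.
August 2089 has 31 days: 120 − 31 = 89 left.
September 2089 has 30 days: 89 − 30 = 59 left.
October 2089 has 31 days: 59 − 31 = 28 left.
28 days into November 2089 → November 28, 2089.
Adding 562 days from November 28, 2089:
November has 30 days, so 30 − 28 = 2 days remain after November 28, 2089; 562 − 2 = 560 left.
December 2089 has 31 days: 560 − 31 = 529 left.
January 2090 has 31 days: 529 − 31 = 498 left.
February 2090 has 28 days (2090 is not a leap year): 498 − 28 = 470 left.
March 2090 has 31 days: 470 − 31 = 439 left.
April 2090 has 30 days: 439 − 30 = 409 left.
May 2090 has 31 days: 409 − 31 = 378 left.
June 2090 has 30 days: 378 − 30 = 348 left.
July 2090 has 31 days: 348 − 31 = 317 left.
August 2090 has 31 days: 317 − 31 = 286 left.
September 2090 has 30 days: 286 − 30 = 256 left.
October 2090 has 31 days: 256 − 31 = 225 left.
November 2090 has 30 days: 225 − 30 = 195 left.
December 2090 has 31 days: 195 − 31 = 164 left.
January 2091 has 31 days: 164 − 31 = 133 left.
February 2091 has 28 days (2091 is not a leap year): 133 − 28 = 105 left.
March 2091 has 31 days: 105 − 31 = 74 left.
April 2091 has 30 days: 74 − 30 = 44 left.
May 2091 has 31 days: 44 − 31 = 13 left.
13 days into June 2091 → June 13, 2091.
Subtracting 133 days from June 13, 2091:
Going back 13 days from June 13, 2091 reaches the end of the previous month; 133 − 13 = 120 left.
May 2091 has 31 days: 120 − 31 = 89 left.
April 2091 has 30 days: 89 − 30 = 59 left.
March 2091 has 31 days: 59 − 31 = 28 left.
February 2091 has 28 days (2091 is not a leap year): 28 − 28 = 0 left.
January 2091 has 31 days; 31 − 0 = 31 → January 31, 2091.

January 31, 2091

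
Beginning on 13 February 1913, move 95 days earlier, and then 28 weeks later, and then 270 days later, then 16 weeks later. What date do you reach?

June 11, 1914

Counting back 95 days from February 13, 1913:
Going back 13 days from February 13, 1913 reaches the end of the previous month; 95 − 13 = 82 left.
January 1913 has 31 days: 82 − 31 = 51 left.
December 1912 has 31 days: 51 − 31 = 20 left.
November 1912 has 30 days; 30 − 20 = 10 → November 10, 1912.
Advancing 28 weeks (= 196 days) from November 10, 1912:
November has 30 days, so 30 − 10 = 20 days remain after November 10, 1912; 196 − 20 = 176 left.
December 1912 has 31 days: 176 − 31 = 145 left.
January 1913 has 31 days: 145 − 31 = 114 left.
February 1913 has 28 days (1913 is not a leap year): 114 − 28 = 86 left.
March 1913 has 31 days: 86 − 31 = 55 left.
April 1913 has 30 days: 55 − 30 = 25 left.
25 days into May 1913 → May 25, 1913.
Counting forward 270 days from May 25, 1913:
May has 31 days, so 31 − 25 = 6 days remain after May 25, 1913; 270 − 6 = 264 left.
June 1913 has 30 days: 264 − 30 = 234 left.
July 1913 has 31 days: 234 − 31 = 203 left.
August 1913 has 31 days: 203 − 31 = 172 left.
September 1913 has 30 days: 172 − 30 = 142 left.
October 1913 has 31 days: 142 − 31 = 111 left.
November 1913 has 30 days: 111 − 30 = 81 left.
December 1913 has 31 days: 81 − 31 = 50 left.
January 1914 has 31 days: 50 − 31 = 19 left.
19 days into February 1914 → February 19, 1914.
Adding 16 weeks (= 112 days) from February 19, 1914:
February has 28 days, so 28 − 19 = 9 days remain after February 19, 1914; 112 − 9 = 103 left.
March 1914 has 31 days: 103 − 31 = 72 left.
April 1914 has 30 days: 72 − 30 = 42 left.
May 1914 has 31 days: 42 − 31 = 11 left.
11 days into June 1914 → June 11, 1914.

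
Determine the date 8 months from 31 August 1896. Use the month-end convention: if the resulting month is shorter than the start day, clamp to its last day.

Counting forward 8 months from August 31, 1896.
month 8 + 8 = 16, which is month 4 of year 1897 → April 1897.
April 1897 has only 30 days and the start was day 31, so the date clamps to April 30, 1897.

April 30, 1897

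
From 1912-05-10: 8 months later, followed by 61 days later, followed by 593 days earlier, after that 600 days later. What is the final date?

Adding 8 months from May 10, 1912:
month 5 + 8 = 13, which is month 1 of year 1913 → January 1913.
Day 10 is valid in January, giving January 10, 1913.
Adding 61 days from January 10, 1913:
January has 31 days, so 31 − 10 = 21 days remain after January 10, 1913; 61 − 21 = 40 left.
February 1913 has 28 days (1913 is not a leap year): 40 − 28 = 12 left.
12 days into March 1913 → March 12, 1913.
Counting back 593 days from March 12, 1913:
Going back 12 days from March 12, 1913 reaches the end of the previous month; 593 − 12 = 581 left.
February 1913 has 28 days (1913 is not a leap year): 581 − 28 = 553 left.
January 1913 has 31 days: 553 − 31 = 522 left.
December 1912 has 31 days: 522 − 31 = 491 left.
November 1912 has 30 days: 491 − 30 = 461 left.
October 1912 has 31 days: 461 − 31 = 430 left.
September 1912 has 30 days: 430 − 30 = 400 left.
August 1912 has 31 days: 400 − 31 = 369 left.
July 1912 has 31 days: 369 − 31 = 338 left.
June 1912 has 30 days: 338 − 30 = 308 left.
May 1912 has 31 days: 308 − 31 = 277 left.
April 1912 has 30 days: 277 − 30 = 247 left.
March 1912 has 31 days: 247 − 31 = 216 left.
February 1912 has 29 days (1912 is a leap year): 216 − 29 = 187 left.
January 1912 has 31 days: 187 − 31 = 156 left.
December 1911 has 31 days: 156 − 31 = 125 left.
November 1911 has 30 days: 125 − 30 = 95 left.
October 1911 has 31 days: 95 − 31 = 64 left.
September 1911 has 30 days: 64 − 30 = 34 left.
August 1911 has 31 days: 34 − 31 = 3 left.
July 1911 has 31 days; 31 − 3 = 28 → July 28, 1911.
Adding 600 days from July 28, 1911:
July has 31 days, so 31 − 28 = 3 days remain after July 28, 1911; 600 − 3 = 597 left.
August 1911 has 31 days: 597 − 31 = 566 left.
September 1911 has 30 days: 566 − 30 = 536 left.
October 1911 has 31 days: 536 − 31 = 505 left.
November 1911 has 30 days: 505 − 30 = 475 left.
December 1911 has 31 days: 475 − 31 = 444 left.
January 1912 has 31 days: 444 − 31 = 413 left.
February 1912 has 29 days (1912 is a leap year): 413 − 29 = 384 left.
March 1912 has 31 days: 384 − 31 = 353 left.
April 1912 has 30 days: 353 − 30 = 323 left.
May 1912 has 31 days: 323 − 31 = 292 left.
June 1912 has 30 days: 292 − 30 = 262 left.
July 1912 has 31 days: 262 − 31 = 231 left.
August 1912 has 31 days: 231 − 31 = 200 left.
September 1912 has 30 days: 200 − 30 = 170 left.
October 1912 has 31 days: 170 − 31 = 139 left.
November 1912 has 30 days: 139 − 30 = 109 left.
December 1912 has 31 days: 109 − 31 = 78 left.
January 1913 has 31 days: 78 − 31 = 47 left.
February 1913 has 28 days (1913 is not a leap year): 47 − 28 = 19 left.
19 days into March 1913 → March 19, 1913.

March 19, 1913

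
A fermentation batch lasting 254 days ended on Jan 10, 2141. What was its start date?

May 1, 2140

Subtracting 254 days from January 10, 2141.
Going back 10 days from January 10, 2141 reaches the end of the previous month; 254 − 10 = 244 left.
December 2140 has 31 days: 244 − 31 = 213 left.
November 2140 has 30 days: 213 − 30 = 183 left.
October 2140 has 31 days: 183 − 31 = 152 left.
September 2140 has 30 days: 152 − 30 = 122 left.
August 2140 has 31 days: 122 − 31 = 91 left.
July 2140 has 31 days: 91 − 31 = 60 left.
June 2140 has 30 days: 60 − 30 = 30 left.
May 2140 has 31 days; 31 − 30 = 1 → May 1, 2140.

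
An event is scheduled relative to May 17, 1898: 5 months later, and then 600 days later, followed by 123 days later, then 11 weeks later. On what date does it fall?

December 26, 1900

Counting forward 5 months from May 17, 1898:
month 5 + 5 = 10 → October 1898.
Day 17 is valid in October, giving October 17, 1898.
Counting forward 600 days from October 17, 1898:
October has 31 days, so 31 − 17 = 14 days remain after October 17, 1898; 600 − 14 = 586 left.
November 1898 has 30 days: 586 − 30 = 556 left.
December 1898 has 31 days: 556 − 31 = 525 left.
January 1899 has 31 days: 525 − 31 = 494 left.
February 1899 has 28 days (1899 is not a leap year): 494 − 28 = 466 left.
March 1899 has 31 days: 466 − 31 = 435 left.
April 1899 has 30 days: 435 − 30 = 405 left.
May 1899 has 31 days: 405 − 31 = 374 left.
June 1899 has 30 days: 374 − 30 = 344 left.
July 1899 has 31 days: 344 − 31 = 313 left.
August 1899 has 31 days: 313 − 31 = 282 left.
September 1899 has 30 days: 282 − 30 = 252 left.
October 1899 has 31 days: 252 − 31 = 221 left.
November 1899 has 30 days: 221 − 30 = 191 left.
December 1899 has 31 days: 191 − 31 = 160 left.
January 1900 has 31 days: 160 − 31 = 129 left.
February 1900 has 28 days (1900 is not a leap year (divisible by 100 but not 400)): 129 − 28 = 101 left.
March 1900 has 31 days: 101 − 31 = 70 left.
April 1900 has 30 days: 70 − 30 = 40 left.
May 1900 has 31 days: 40 − 31 = 9 left.
9 days into June 1900 → June 9, 1900.
Counting forward 123 days from June 9, 1900:
June has 30 days, so 30 − 9 = 21 days remain after June 9, 1900; 123 − 21 = 102 left.
July 1900 has 31 days: 102 − 31 = 71 left.
August 1900 has 31 days: 71 − 31 = 40 left.
September 1900 has 30 days: 40 − 30 = 10 left.
10 days into October 1900 → October 10, 1900.
Advancing 11 weeks (= 77 days) from October 10, 1900:
October has 31 days, so 31 − 10 = 21 days remain after October 10, 1900; 77 − 21 = 56 left.
November 1900 has 30 days: 56 − 30 = 26 left.
26 days into December 1900 → December 26, 1900.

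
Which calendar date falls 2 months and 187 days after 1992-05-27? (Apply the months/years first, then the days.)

January 30, 1993

Advancing 2 months and 187 days from May 27, 1992: first the month/year part, then the days.
month 5 + 2 = 7 → July 1992.
Day 27 is valid in July, giving July 27, 1992.
Now add 187 days from July 27, 1992.
July has 31 days, so 31 − 27 = 4 days remain after July 27, 1992; 187 − 4 = 183 left.
August 1992 has 31 days: 183 − 31 = 152 left.
September 1992 has 30 days: 152 − 30 = 122 left.
October 1992 has 31 days: 122 − 31 = 91 left.
November 1992 has 30 days: 91 − 30 = 61 left.
December 1992 has 31 days: 61 − 31 = 30 left.
30 days into January 1993 → January 30, 1993.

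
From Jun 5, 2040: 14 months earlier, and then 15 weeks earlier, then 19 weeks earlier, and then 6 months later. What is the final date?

Subtracting 14 months from June 5, 2040:
month 6 − 14 = -8, which is month 4 of year 2039 → April 2039.
Day 5 is valid in April, giving April 5, 2039.
Subtracting 15 weeks (= 105 days) from April 5, 2039:
Going back 5 days from April 5, 2039 reaches the end of the previous month; 105 − 5 = 100 left.
March 2039 has 31 days: 100 − 31 = 69 left.
February 2039 has 28 days (2039 is not a leap year): 69 − 28 = 41 left.
January 2039 has 31 days: 41 − 31 = 10 left.
December 2038 has 31 days; 31 − 10 = 21 → December 21, 2038.
Going back 19 weeks (= 133 days) from December 21, 2038:
Going back 21 days from December 21, 2038 reaches the end of the previous month; 133 − 21 = 112 left.
November 2038 has 30 days: 112 − 30 = 82 left.
October 2038 has 31 days: 82 − 31 = 51 left.
September 2038 has 30 days: 51 − 30 = 21 left.
August 2038 has 31 days; 31 − 21 = 10 → August 10, 2038.
Advancing 6 months from August 10, 2038:
month 8 + 6 = 14, which is month 2 of year 2039 → February 2039.
Day 10 is valid in February, giving February 10, 2039.

February 10, 2039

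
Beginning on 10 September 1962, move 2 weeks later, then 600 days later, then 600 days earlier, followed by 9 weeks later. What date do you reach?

November 26, 1962

Adding 2 weeks (= 14 days) from September 10, 1962:
September has 30 days; 10 + 14 = 24, still in September.
Counting forward 600 days from September 24, 1962:
September has 30 days, so 30 − 24 = 6 days remain after September 24, 1962; 600 − 6 = 594 left.
October 1962 has 31 days: 594 − 31 = 563 left.
November 1962 has 30 days: 563 − 30 = 533 left.
December 1962 has 31 days: 533 − 31 = 502 left.
January 1963 has 31 days: 502 − 31 = 471 left.
February 1963 has 28 days (1963 is not a leap year): 471 − 28 = 443 left.
March 1963 has 31 days: 443 − 31 = 412 left.
April 1963 has 30 days: 412 − 30 = 382 left.
May 1963 has 31 days: 382 − 31 = 351 left.
June 1963 has 30 days: 351 − 30 = 321 left.
July 1963 has 31 days: 321 − 31 = 290 left.
August 1963 has 31 days: 290 − 31 = 259 left.
September 1963 has 30 days: 259 − 30 = 229 left.
October 1963 has 31 days: 229 − 31 = 198 left.
November 1963 has 30 days: 198 − 30 = 168 left.
December 1963 has 31 days: 168 − 31 = 137 left.
January 1964 has 31 days: 137 − 31 = 106 left.
February 1964 has 29 days (1964 is a leap year): 106 − 29 = 77 left.
March 1964 has 31 days: 77 − 31 = 46 left.
April 1964 has 30 days: 46 − 30 = 16 left.
16 days into May 1964 → May 16, 1964.
Counting back 600 days from May 16, 1964:
Going back 16 days from May 16, 1964 reaches the end of the previous month; 600 − 16 = 584 left.
April 1964 has 30 days: 584 − 30 = 554 left.
March 1964 has 31 days: 554 − 31 = 523 left.
February 1964 has 29 days (1964 is a leap year): 523 − 29 = 494 left.
January 1964 has 31 days: 494 − 31 = 463 left.
December 1963 has 31 days: 463 − 31 = 432 left.
November 1963 has 30 days: 432 − 30 = 402 left.
October 1963 has 31 days: 402 − 31 = 371 left.
September 1963 has 30 days: 371 − 30 = 341 left.
August 1963 has 31 days: 341 − 31 = 310 left.
July 1963 has 31 days: 310 − 31 = 279 left.
June 1963 has 30 days: 279 − 30 = 249 left.
May 1963 has 31 days: 249 − 31 = 218 left.
April 1963 has 30 days: 218 − 30 = 188 left.
March 1963 has 31 days: 188 − 31 = 157 left.
February 1963 has 28 days (1963 is not a leap year): 157 − 28 = 129 left.
January 1963 has 31 days: 129 − 31 = 98 left.
December 1962 has 31 days: 98 − 31 = 67 left.
November 1962 has 30 days: 67 − 30 = 37 left.
October 1962 has 31 days: 37 − 31 = 6 left.
September 1962 has 30 days; 30 − 6 = 24 → September 24, 1962.
Counting forward 9 weeks (= 63 days) from September 24, 1962:
September has 30 days, so 30 − 24 = 6 days remain after September 24, 1962; 63 − 6 = 57 left.
October 1962 has 31 days: 57 − 31 = 26 left.
26 days into November 1962 → November 26, 1962.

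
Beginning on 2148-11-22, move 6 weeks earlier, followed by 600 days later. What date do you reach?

June 3, 2150

Going back 6 weeks (= 42 days) from November 22, 2148:
Going back 22 days from November 22, 2148 reaches the end of the previous month; 42 − 22 = 20 left.
October 2148 has 31 days; 31 − 20 = 11 → October 11, 2148.
Advancing 600 days from October 11, 2148:
October has 31 days, so 31 − 11 = 20 days remain after October 11, 2148; 600 − 20 = 580 left.
November 2148 has 30 days: 580 − 30 = 550 left.
December 2148 has 31 days: 550 − 31 = 519 left.
January 2149 has 31 days: 519 − 31 = 488 left.
February 2149 has 28 days (2149 is not a leap year): 488 − 28 = 460 left.
March 2149 has 31 days: 460 − 31 = 429 left.
April 2149 has 30 days: 429 − 30 = 399 left.
May 2149 has 31 days: 399 − 31 = 368 left.
June 2149 has 30 days: 368 − 30 = 338 left.
July 2149 has 31 days: 338 − 31 = 307 left.
August 2149 has 31 days: 307 − 31 = 276 left.
September 2149 has 30 days: 276 − 30 = 246 left.
October 2149 has 31 days: 246 − 31 = 215 left.
November 2149 has 30 days: 215 − 30 = 185 left.
December 2149 has 31 days: 185 − 31 = 154 left.
January 2150 has 31 days: 154 − 31 = 123 left.
February 2150 has 28 days (2150 is not a leap year): 123 − 28 = 95 left.
March 2150 has 31 days: 95 − 31 = 64 left.
April 2150 has 30 days: 64 − 30 = 34 left.
May 2150 has 31 days: 34 − 31 = 3 left.
3 days into June 2150 → June 3, 2150.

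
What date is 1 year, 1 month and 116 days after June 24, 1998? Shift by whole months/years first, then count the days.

November 17, 1999

Adding 1 year, 1 month and 116 days from June 24, 1998: first the month/year part, then the days.
+1 year → 1999; month 6 + 1 = 7 → July 1999.
Day 24 is valid in July, giving July 24, 1999.
Now add 116 days from July 24, 1999.
July has 31 days, so 31 − 24 = 7 days remain after July 24, 1999; 116 − 7 = 109 left.
August 1999 has 31 days: 109 − 31 = 78 left.
September 1999 has 30 days: 78 − 30 = 48 left.
October 1999 has 31 days: 48 − 31 = 17 left.
17 days into November 1999 → November 17, 1999.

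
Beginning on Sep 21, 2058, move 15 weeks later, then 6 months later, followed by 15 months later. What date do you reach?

October 4, 2060

Counting forward 15 weeks (= 105 days) from September 21, 2058:
September has 30 days, so 30 − 21 = 9 days remain after September 21, 2058; 105 − 9 = 96 left.
October 2058 has 31 days: 96 − 31 = 65 left.
November 2058 has 30 days: 65 − 30 = 35 left.
December 2058 has 31 days: 35 − 31 = 4 left.
4 days into January 2059 → January 4, 2059.
Advancing 6 months from January 4, 2059:
month 1 + 6 = 7 → July 2059.
Day 4 is valid in July, giving July 4, 2059.
Advancing 15 months from July 4, 2059:
month 7 + 15 = 22, which is month 10 of year 2060 → October 2060.
Day 4 is valid in October, giving October 4, 2060.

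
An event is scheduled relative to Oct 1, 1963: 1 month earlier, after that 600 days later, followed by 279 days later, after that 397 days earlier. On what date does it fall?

December 26, 1964

Subtracting 1 month from October 1, 1963:
month 10 − 1 = 9 → September 1963.
Day 1 is valid in September, giving September 1, 1963.
Counting forward 600 days from September 1, 1963:
September has 30 days, so 30 − 1 = 29 days remain after September 1, 1963; 600 − 29 = 571 left.
October 1963 has 31 days: 571 − 31 = 540 left.
November 1963 has 30 days: 540 − 30 = 510 left.
December 1963 has 31 days: 510 − 31 = 479 left.
January 1964 has 31 days: 479 − 31 = 448 left.
February 1964 has 29 days (1964 is a leap year): 448 − 29 = 419 left.
March 1964 has 31 days: 419 − 31 = 388 left.
April 1964 has 30 days: 388 − 30 = 358 left.
May 1964 has 31 days: 358 − 31 = 327 left.
June 1964 has 30 days: 327 − 30 = 297 left.
July 1964 has 31 days: 297 − 31 = 266 left.
August 1964 has 31 days: 266 − 31 = 235 left.
September 1964 has 30 days: 235 − 30 = 205 left.
October 1964 has 31 days: 205 − 31 = 174 left.
November 1964 has 30 days: 174 − 30 = 144 left.
December 1964 has 31 days: 144 − 31 = 113 left.
January 1965 has 31 days: 113 − 31 = 82 left.
February 1965 has 28 days (1965 is not a leap year): 82 − 28 = 54 left.
March 1965 has 31 days: 54 − 31 = 23 left.
23 days into April 1965 → April 23, 1965.
Adding 279 days from April 23, 1965:
April has 30 days, so 30 − 23 = 7 days remain after April 23, 1965; 279 − 7 = 272 left.
May 1965 has 31 days: 272 − 31 = 241 left.
June 1965 has 30 days: 241 − 30 = 211 left.
July 1965 has 31 days: 211 − 31 = 180 left.
August 1965 has 31 days: 180 − 31 = 149 left.
September 1965 has 30 days: 149 − 30 = 119 left.
October 1965 has 31 days: 119 − 31 = 88 left.
November 1965 has 30 days: 88 − 30 = 58 left.
December 1965 has 31 days: 58 − 31 = 27 left.
27 days into January 1966 → January 27, 1966.
Going back 397 days from January 27, 1966:
Going back 27 days from January 27, 1966 reaches the end of the previous month; 397 − 27 = 370 left.
December 1965 has 31 days: 370 − 31 = 339 left.
November 1965 has 30 days: 339 − 30 = 309 left.
October 1965 has 31 days: 309 − 31 = 278 left.
September 1965 has 30 days: 278 − 30 = 248 left.
August 1965 has 31 days: 248 − 31 = 217 left.
July 1965 has 31 days: 217 − 31 = 186 left.
June 1965 has 30 days: 186 − 30 = 156 left.
May 1965 has 31 days: 156 − 31 = 125 left.
April 1965 has 30 days: 125 − 30 = 95 left.
March 1965 has 31 days: 95 − 31 = 64 left.
February 1965 has 28 days (1965 is not a leap year): 64 − 28 = 36 left.
January 1965 has 31 days: 36 − 31 = 5 left.
December 1964 has 31 days; 31 − 5 = 26 → December 26, 1964.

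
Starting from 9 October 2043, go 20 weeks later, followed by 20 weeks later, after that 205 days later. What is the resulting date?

February 5, 2045

Adding 20 weeks (= 140 days) from October 9, 2043:
October has 31 days, so 31 − 9 = 22 days remain after October 9, 2043; 140 − 22 = 118 left.
November 2043 has 30 days: 118 − 30 = 88 left.
December 2043 has 31 days: 88 − 31 = 57 left.
January 2044 has 31 days: 57 − 31 = 26 left.
26 days into February 2044 → February 26, 2044.
Counting forward 20 weeks (= 140 days) from February 26, 2044:
February has 29 days, so 29 − 26 = 3 days remain after February 26, 2044; 140 − 3 = 137 left.
March 2044 has 31 days: 137 − 31 = 106 left.
April 2044 has 30 days: 106 − 30 = 76 left.
May 2044 has 31 days: 76 − 31 = 45 left.
June 2044 has 30 days: 45 − 30 = 15 left.
15 days into July 2044 → July 15, 2044.
Counting forward 205 days from July 15, 2044:
July has 31 days, so 31 − 15 = 16 days remain after July 15, 2044; 205 − 16 = 189 left.
August 2044 has 31 days: 189 − 31 = 158 left.
September 2044 has 30 days: 158 − 30 = 128 left.
October 2044 has 31 days: 128 − 31 = 97 left.
November 2044 has 30 days: 97 − 30 = 67 left.
December 2044 has 31 days: 67 − 31 = 36 left.
January 2045 has 31 days: 36 − 31 = 5 left.
5 days into February 2045 → February 5, 2045.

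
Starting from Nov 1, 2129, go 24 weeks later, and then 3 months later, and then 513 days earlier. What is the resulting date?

February 20, 2129

Adding 24 weeks (= 168 days) from November 1, 2129:
November has 30 days, so 30 − 1 = 29 days remain after November 1, 2129; 168 − 29 = 139 left.
December 2129 has 31 days: 139 − 31 = 108 left.
January 2130 has 31 days: 108 − 31 = 77 left.
February 2130 has 28 days (2130 is not a leap year): 77 − 28 = 49 left.
March 2130 has 31 days: 49 − 31 = 18 left.
18 days into April 2130 → April 18, 2130.
Adding 3 months from April 18, 2130:
month 4 + 3 = 7 → July 2130.
Day 18 is valid in July, giving July 18, 2130.
Counting back 513 days from July 18, 2130:
Going back 18 days from July 18, 2130 reaches the end of the previous month; 513 − 18 = 495 left.
June 2130 has 30 days: 495 − 30 = 465 left.
May 2130 has 31 days: 465 − 31 = 434 left.
April 2130 has 30 days: 434 − 30 = 404 left.
March 2130 has 31 days: 404 − 31 = 373 left.
February 2130 has 28 days (2130 is not a leap year): 373 − 28 = 345 left.
January 2130 has 31 days: 345 − 31 = 314 left.
December 2129 has 31 days: 314 − 31 = 283 left.
November 2129 has 30 days: 283 − 30 = 253 left.
October 2129 has 31 days: 253 − 31 = 222 left.
September 2129 has 30 days: 222 − 30 = 192 left.
August 2129 has 31 days: 192 − 31 = 161 left.
July 2129 has 31 days: 161 − 31 = 130 left.
June 2129 has 30 days: 130 − 30 = 100 left.
May 2129 has 31 days: 100 − 31 = 69 left.
April 2129 has 30 days: 69 − 30 = 39 left.
March 2129 has 31 days: 39 − 31 = 8 left.
February 2129 has 28 days; 28 − 8 = 20 → February 20, 2129.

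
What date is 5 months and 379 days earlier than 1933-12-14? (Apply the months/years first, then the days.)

June 30, 1932

Going back 5 months and 379 days from December 14, 1933: first the month/year part, then the days.
month 12 − 5 = 7 → July 1933.
Day 14 is valid in July, giving July 14, 1933.
Now subtract 379 days from July 14, 1933.
Going back 14 days from July 14, 1933 reaches the end of the previous month; 379 − 14 = 365 left.
June 1933 has 30 days: 365 − 30 = 335 left.
May 1933 has 31 days: 335 − 31 = 304 left.
April 1933 has 30 days: 304 − 30 = 274 left.
March 1933 has 31 days: 274 − 31 = 243 left.
February 1933 has 28 days (1933 is not a leap year): 243 − 28 = 215 left.
January 1933 has 31 days: 215 − 31 = 184 left.
December 1932 has 31 days: 184 − 31 = 153 left.
November 1932 has 30 days: 153 − 30 = 123 left.
October 1932 has 31 days: 123 − 31 = 92 left.
September 1932 has 30 days: 92 − 30 = 62 left.
August 1932 has 31 days: 62 − 31 = 31 left.
July 1932 has 31 days: 31 − 31 = 0 left.
June 1932 has 30 days; 30 − 0 = 30 → June 30, 1932.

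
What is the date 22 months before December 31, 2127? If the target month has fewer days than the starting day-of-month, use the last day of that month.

Subtracting 22 months from December 31, 2127.
month 12 − 22 = -10, which is month 2 of year 2126 → February 2126.
February 2126 has only 28 days (2126 is not a leap year — relevant if February), and the start was day 31, so the date clamps to February 28, 2126.

February 28, 2126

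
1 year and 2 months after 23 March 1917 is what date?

Advancing 1 year and 2 months from March 23, 1917.
+1 year → 1918; month 3 + 2 = 5 → May 1918.
Day 23 is valid in May, giving May 23, 1918.

May 23, 1918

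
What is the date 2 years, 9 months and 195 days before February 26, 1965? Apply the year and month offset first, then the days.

November 12, 1961

Subtracting 2 years, 9 months and 195 days from February 26, 1965: first the month/year part, then the days.
-2 years → 1963; month 2 − 9 = -7, which is month 5 of year 1962 → May 1962.
Day 26 is valid in May, giving May 26, 1962.
Now subtract 195 days from May 26, 1962.
Going back 26 days from May 26, 1962 reaches the end of the previous month; 195 − 26 = 169 left.
April 1962 has 30 days: 169 − 30 = 139 left.
March 1962 has 31 days: 139 − 31 = 108 left.
February 1962 has 28 days (1962 is not a leap year): 108 − 28 = 80 left.
January 1962 has 31 days: 80 − 31 = 49 left.
December 1961 has 31 days: 49 − 31 = 18 left.
November 1961 has 30 days; 30 − 18 = 12 → November 12, 1961.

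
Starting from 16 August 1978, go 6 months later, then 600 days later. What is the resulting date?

October 8, 1980

Adding 6 months from August 16, 1978:
month 8 + 6 = 14, which is month 2 of year 1979 → February 1979.
Day 16 is valid in February, giving February 16, 1979.
Adding 600 days from February 16, 1979:
February has 28 days, so 28 − 16 = 12 days remain after February 16, 1979; 600 − 12 = 588 left.
March 1979 has 31 days: 588 − 31 = 557 left.
April 1979 has 30 days: 557 − 30 = 527 left.
May 1979 has 31 days: 527 − 31 = 496 left.
June 1979 has 30 days: 496 − 30 = 466 left.
July 1979 has 31 days: 466 − 31 = 435 left.
August 1979 has 31 days: 435 − 31 = 404 left.
September 1979 has 30 days: 404 − 30 = 374 left.
October 1979 has 31 days: 374 − 31 = 343 left.
November 1979 has 30 days: 343 − 30 = 313 left.
December 1979 has 31 days: 313 − 31 = 282 left.
January 1980 has 31 days: 282 − 31 = 251 left.
February 1980 has 29 days (1980 is a leap year): 251 − 29 = 222 left.
March 1980 has 31 days: 222 − 31 = 191 left.
April 1980 has 30 days: 191 − 30 = 161 left.
May 1980 has 31 days: 161 − 31 = 130 left.
June 1980 has 30 days: 130 − 30 = 100 left.
July 1980 has 31 days: 100 − 31 = 69 left.
August 1980 has 31 days: 69 − 31 = 38 left.
September 1980 has 30 days: 38 − 30 = 8 left.
8 days into October 1980 → October 8, 1980.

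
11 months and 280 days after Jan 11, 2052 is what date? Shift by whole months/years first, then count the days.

Advancing 11 months and 280 days from January 11, 2052: first the month/year part, then the days.
month 1 + 11 = 12 → December 2052.
Day 11 is valid in December, giving December 11, 2052.
Now add 280 days from December 11, 2052.
December has 31 days, so 31 − 11 = 20 days remain after December 11, 2052; 280 − 20 = 260 left.
January 2053 has 31 days: 260 − 31 = 229 left.
February 2053 has 28 days (2053 is not a leap year): 229 − 28 = 201 left.
March 2053 has 31 days: 201 − 31 = 170 left.
April 2053 has 30 days: 170 − 30 = 140 left.
May 2053 has 31 days: 140 − 31 = 109 left.
June 2053 has 30 days: 109 − 30 = 79 left.
July 2053 has 31 days: 79 − 31 = 48 left.
August 2053 has 31 days: 48 − 31 = 17 left.
17 days into September 2053 → September 17, 2053.

September 17, 2053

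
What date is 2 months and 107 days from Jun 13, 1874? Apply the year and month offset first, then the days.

November 28, 1874

Counting forward 2 months and 107 days from June 13, 1874: first the month/year part, then the days.
month 6 + 2 = 8 → August 1874.
Day 13 is valid in August, giving August 13, 1874.
Now add 107 days from August 13, 1874.
August has 31 days, so 31 − 13 = 18 days remain after August 13, 1874; 107 − 18 = 89 left.
September 1874 has 30 days: 89 − 30 = 59 left.
October 1874 has 31 days: 59 − 31 = 28 left.
28 days into November 1874 → November 28, 1874.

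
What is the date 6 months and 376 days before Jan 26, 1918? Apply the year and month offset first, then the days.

Subtracting 6 months and 376 days from January 26, 1918: first the month/year part, then the days.
month 1 − 6 = -5, which is month 7 of year 1917 → July 1917.
Day 26 is valid in July, giving July 26, 1917.
Now subtract 376 days from July 26, 1917.
Going back 26 days from July 26, 1917 reaches the end of the previous month; 376 − 26 = 350 left.
June 1917 has 30 days: 350 − 30 = 320 left.
May 1917 has 31 days: 320 − 31 = 289 left.
April 1917 has 30 days: 289 − 30 = 259 left.
March 1917 has 31 days: 259 − 31 = 228 left.
February 1917 has 28 days (1917 is not a leap year): 228 − 28 = 200 left.
January 1917 has 31 days: 200 − 31 = 169 left.
December 1916 has 31 days: 169 − 31 = 138 left.
November 1916 has 30 days: 138 − 30 = 108 left.
October 1916 has 31 days: 108 − 31 = 77 left.
September 1916 has 30 days: 77 − 30 = 47 left.
August 1916 has 31 days: 47 − 31 = 16 left.
July 1916 has 31 days; 31 − 16 = 15 → July 15, 1916.

July 15, 1916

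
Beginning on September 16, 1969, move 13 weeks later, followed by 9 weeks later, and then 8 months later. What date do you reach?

Adding 13 weeks (= 91 days) from September 16, 1969:
September has 30 days, so 30 − 16 = 14 days remain after September 16, 1969; 91 − 14 = 77 left.
October 1969 has 31 days: 77 − 31 = 46 left.
November 1969 has 30 days: 46 − 30 = 16 left.
16 days into December 1969 → December 16, 1969.
Adding 9 weeks (= 63 days) from December 16, 1969:
December has 31 days, so 31 − 16 = 15 days remain after December 16, 1969; 63 − 15 = 48 left.
January 1970 has 31 days: 48 − 31 = 17 left.
17 days into February 1970 → February 17, 1970.
Counting forward 8 months from February 17, 1970:
month 2 + 8 = 10 → October 1970.
Day 17 is valid in October, giving October 17, 1970.

October 17, 1970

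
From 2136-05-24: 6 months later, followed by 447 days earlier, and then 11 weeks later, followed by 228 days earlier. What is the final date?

April 6, 2135

Adding 6 months from May 24, 2136:
month 5 + 6 = 11 → November 2136.
Day 24 is valid in November, giving November 24, 2136.
Counting back 447 days from November 24, 2136:
Going back 24 days from November 24, 2136 reaches the end of the previous month; 447 − 24 = 423 left.
October 2136 has 31 days: 423 − 31 = 392 left.
September 2136 has 30 days: 392 − 30 = 362 left.
August 2136 has 31 days: 362 − 31 = 331 left.
July 2136 has 31 days: 331 − 31 = 300 left.
June 2136 has 30 days: 300 − 30 = 270 left.
May 2136 has 31 days: 270 − 31 = 239 left.
April 2136 has 30 days: 239 − 30 = 209 left.
March 2136 has 31 days: 209 − 31 = 178 left.
February 2136 has 29 days (2136 is a leap year): 178 − 29 = 149 left.
January 2136 has 31 days: 149 − 31 = 118 left.
December 2135 has 31 days: 118 − 31 = 87 left.
November 2135 has 30 days: 87 − 30 = 57 left.
October 2135 has 31 days: 57 − 31 = 26 left.
September 2135 has 30 days; 30 − 26 = 4 → September 4, 2135.
Adding 11 weeks (= 77 days) from September 4, 2135:
September has 30 days, so 30 − 4 = 26 days remain after September 4, 2135; 77 − 26 = 51 left.
October 2135 has 31 days: 51 − 31 = 20 left.
20 days into November 2135 → November 20, 2135.
Counting back 228 days from November 20, 2135:
Going back 20 days from November 20, 2135 reaches the end of the previous month; 228 − 20 = 208 left.
October 2135 has 31 days: 208 − 31 = 177 left.
September 2135 has 30 days: 177 − 30 = 147 left.
August 2135 has 31 days: 147 − 31 = 116 left.
July 2135 has 31 days: 116 − 31 = 85 left.
June 2135 has 30 days: 85 − 30 = 55 left.
May 2135 has 31 days: 55 − 31 = 24 left.
April 2135 has 30 days; 30 − 24 = 6 → April 6, 2135.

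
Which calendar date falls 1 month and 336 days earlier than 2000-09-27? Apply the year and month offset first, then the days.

September 26, 1999

Going back 1 month and 336 days from September 27, 2000: first the month/year part, then the days.
month 9 − 1 = 8 → August 2000.
Day 27 is valid in August, giving August 27, 2000.
Now subtract 336 days from August 27, 2000.
Going back 27 days from August 27, 2000 reaches the end of the previous month; 336 − 27 = 309 left.
July 2000 has 31 days: 309 − 31 = 278 left.
June 2000 has 30 days: 278 − 30 = 248 left.
May 2000 has 31 days: 248 − 31 = 217 left.
April 2000 has 30 days: 217 − 30 = 187 left.
March 2000 has 31 days: 187 − 31 = 156 left.
February 2000 has 29 days (2000 is a leap year (divisible by 400)): 156 − 29 = 127 left.
January 2000 has 31 days: 127 − 31 = 96 left.
December 1999 has 31 days: 96 − 31 = 65 left.
November 1999 has 30 days: 65 − 30 = 35 left.
October 1999 has 31 days: 35 − 31 = 4 left.
September 1999 has 30 days; 30 − 4 = 26 → September 26, 1999.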